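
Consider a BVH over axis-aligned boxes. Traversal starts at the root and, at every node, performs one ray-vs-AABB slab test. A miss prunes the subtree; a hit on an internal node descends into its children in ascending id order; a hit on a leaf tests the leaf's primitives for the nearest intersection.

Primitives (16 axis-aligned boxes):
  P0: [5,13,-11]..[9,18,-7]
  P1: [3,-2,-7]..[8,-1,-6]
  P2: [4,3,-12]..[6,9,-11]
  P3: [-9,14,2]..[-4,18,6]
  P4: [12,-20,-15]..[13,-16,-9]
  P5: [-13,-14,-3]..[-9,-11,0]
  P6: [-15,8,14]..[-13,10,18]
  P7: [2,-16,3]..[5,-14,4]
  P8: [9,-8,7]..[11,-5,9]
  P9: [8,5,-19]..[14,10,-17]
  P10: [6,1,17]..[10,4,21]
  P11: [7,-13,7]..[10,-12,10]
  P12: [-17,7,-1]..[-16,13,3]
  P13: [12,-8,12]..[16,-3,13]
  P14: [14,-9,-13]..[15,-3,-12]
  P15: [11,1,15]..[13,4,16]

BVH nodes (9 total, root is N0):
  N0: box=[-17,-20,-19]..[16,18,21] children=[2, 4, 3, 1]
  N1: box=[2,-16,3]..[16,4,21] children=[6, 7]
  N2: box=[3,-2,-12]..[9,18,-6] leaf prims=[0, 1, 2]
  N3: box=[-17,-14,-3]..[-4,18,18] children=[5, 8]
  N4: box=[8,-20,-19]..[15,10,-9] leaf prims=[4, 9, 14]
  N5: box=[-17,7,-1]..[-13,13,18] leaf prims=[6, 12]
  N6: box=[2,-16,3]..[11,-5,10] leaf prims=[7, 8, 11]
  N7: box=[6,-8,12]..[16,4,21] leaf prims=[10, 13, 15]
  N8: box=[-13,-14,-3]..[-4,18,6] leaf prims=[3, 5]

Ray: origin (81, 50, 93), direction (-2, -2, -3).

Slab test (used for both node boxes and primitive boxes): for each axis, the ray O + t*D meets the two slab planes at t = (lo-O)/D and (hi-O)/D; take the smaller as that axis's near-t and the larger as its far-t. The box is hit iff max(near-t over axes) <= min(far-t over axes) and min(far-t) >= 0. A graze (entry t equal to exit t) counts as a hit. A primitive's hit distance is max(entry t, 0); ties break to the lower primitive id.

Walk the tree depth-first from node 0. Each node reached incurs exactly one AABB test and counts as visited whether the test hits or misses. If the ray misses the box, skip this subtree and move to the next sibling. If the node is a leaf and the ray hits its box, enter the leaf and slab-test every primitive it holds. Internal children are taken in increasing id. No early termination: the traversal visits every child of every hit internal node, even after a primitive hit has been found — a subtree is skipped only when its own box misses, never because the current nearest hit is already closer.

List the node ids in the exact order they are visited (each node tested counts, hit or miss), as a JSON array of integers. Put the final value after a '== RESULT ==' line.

Walk:
N0 x:[65/2,49] y:[16,35] z:[24,112/3] -> hit [65/2,35], descend [1, 2, 3, 4]
  N1 x:[65/2,79/2] y:[23,33] z:[24,30] -> miss, prune
  N2 x:[36,39] y:[16,26] z:[33,35] -> miss, prune
  N3 x:[85/2,49] y:[16,32] z:[25,32] -> miss, prune
  N4 x:[33,73/2] y:[20,35] z:[34,112/3] -> hit [34,35] leaf, test {P4@t=34, P9(miss), P14(miss)}

Summary -> nodes [0, 1, 2, 3, 4]; box-tests=5; leaf-entries=1; first=P4

== RESULT ==
[0, 1, 2, 3, 4]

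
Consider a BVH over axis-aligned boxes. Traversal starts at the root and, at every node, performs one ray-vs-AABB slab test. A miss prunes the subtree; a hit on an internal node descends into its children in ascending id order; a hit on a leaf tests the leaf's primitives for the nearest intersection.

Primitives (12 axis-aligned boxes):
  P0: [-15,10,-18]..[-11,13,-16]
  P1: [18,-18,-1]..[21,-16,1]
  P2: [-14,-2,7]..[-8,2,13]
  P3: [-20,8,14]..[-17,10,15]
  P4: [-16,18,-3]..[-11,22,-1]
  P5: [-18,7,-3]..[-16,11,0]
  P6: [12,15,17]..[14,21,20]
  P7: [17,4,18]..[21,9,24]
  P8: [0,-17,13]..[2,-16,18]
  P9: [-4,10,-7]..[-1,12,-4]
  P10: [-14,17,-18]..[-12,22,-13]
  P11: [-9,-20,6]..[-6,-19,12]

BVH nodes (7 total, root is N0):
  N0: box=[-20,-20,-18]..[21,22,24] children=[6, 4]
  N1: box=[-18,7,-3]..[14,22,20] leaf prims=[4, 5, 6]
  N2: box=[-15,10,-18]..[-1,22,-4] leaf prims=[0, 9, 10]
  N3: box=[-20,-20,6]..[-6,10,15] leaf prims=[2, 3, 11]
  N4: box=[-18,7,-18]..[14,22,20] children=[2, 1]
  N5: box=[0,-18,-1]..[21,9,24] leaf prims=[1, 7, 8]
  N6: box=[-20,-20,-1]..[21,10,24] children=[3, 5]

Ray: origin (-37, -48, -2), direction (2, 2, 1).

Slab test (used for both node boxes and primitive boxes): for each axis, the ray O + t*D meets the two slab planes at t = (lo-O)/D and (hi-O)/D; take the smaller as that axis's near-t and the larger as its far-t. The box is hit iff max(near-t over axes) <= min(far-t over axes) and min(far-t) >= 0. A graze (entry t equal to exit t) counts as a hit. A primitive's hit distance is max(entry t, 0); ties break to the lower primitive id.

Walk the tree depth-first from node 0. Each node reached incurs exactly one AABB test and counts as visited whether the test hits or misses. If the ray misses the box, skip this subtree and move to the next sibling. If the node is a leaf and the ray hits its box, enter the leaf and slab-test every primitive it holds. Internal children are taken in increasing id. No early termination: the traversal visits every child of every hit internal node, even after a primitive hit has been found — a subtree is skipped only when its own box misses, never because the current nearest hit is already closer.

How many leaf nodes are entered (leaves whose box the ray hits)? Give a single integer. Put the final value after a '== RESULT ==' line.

Traverse from the root:
N0 x:[17/2,29] y:[14,35] z:[-16,26] -> hit [14,26], descend [4, 6]
  N4 x:[19/2,51/2] y:[55/2,35] z:[-16,22] -> miss, prune
  N6 x:[17/2,29] y:[14,29] z:[1,26] -> hit [14,26], descend [3, 5]
    N3 x:[17/2,31/2] y:[14,29] z:[8,17] -> hit [14,31/2] leaf, test {P2(miss), P3(miss), P11@t=14}
    N5 x:[37/2,29] y:[15,57/2] z:[1,26] -> hit [37/2,26] leaf, test {P1(miss), P7(miss), P8(miss)}

order=[0, 4, 6, 3, 5]  |boxes|=5  |leaves|=2  hit=P11

== RESULT ==
2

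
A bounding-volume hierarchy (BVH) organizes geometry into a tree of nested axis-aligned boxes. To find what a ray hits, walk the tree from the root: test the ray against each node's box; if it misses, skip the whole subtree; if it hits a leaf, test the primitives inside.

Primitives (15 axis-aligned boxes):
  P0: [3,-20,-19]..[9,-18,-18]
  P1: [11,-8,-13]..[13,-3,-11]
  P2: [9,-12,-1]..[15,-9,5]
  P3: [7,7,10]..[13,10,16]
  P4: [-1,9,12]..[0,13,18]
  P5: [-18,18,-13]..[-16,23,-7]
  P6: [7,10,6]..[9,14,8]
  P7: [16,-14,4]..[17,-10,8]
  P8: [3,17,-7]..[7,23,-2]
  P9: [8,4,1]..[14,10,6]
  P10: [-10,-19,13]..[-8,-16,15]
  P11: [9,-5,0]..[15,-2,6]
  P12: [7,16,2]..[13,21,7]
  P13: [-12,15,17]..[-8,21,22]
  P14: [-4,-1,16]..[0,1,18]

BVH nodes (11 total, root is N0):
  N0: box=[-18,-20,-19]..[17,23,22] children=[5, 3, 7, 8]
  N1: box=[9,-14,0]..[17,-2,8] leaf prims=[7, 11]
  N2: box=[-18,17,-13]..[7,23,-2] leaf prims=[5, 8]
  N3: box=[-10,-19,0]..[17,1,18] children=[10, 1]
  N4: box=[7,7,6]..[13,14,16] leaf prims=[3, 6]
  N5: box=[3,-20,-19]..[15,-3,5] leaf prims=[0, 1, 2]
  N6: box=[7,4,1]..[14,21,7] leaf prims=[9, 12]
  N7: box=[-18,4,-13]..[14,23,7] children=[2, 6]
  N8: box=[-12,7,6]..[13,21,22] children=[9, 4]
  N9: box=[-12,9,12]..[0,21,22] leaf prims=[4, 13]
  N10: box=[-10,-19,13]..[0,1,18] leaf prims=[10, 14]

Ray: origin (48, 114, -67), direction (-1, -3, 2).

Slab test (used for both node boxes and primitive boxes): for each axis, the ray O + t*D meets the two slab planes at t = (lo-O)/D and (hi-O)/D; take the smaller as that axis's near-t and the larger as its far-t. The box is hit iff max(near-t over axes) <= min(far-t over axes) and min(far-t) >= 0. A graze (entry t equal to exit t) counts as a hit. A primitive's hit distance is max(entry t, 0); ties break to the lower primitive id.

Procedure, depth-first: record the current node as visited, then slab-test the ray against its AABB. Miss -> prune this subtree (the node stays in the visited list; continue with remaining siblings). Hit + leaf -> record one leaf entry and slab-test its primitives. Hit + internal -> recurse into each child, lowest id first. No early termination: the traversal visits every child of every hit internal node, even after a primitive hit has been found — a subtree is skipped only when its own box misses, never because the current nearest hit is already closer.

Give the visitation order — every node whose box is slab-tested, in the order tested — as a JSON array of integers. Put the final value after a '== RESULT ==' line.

Traverse from the root:
N0 x:[31,66] y:[91/3,134/3] z:[24,89/2] -> hit [31,89/2], descend [3, 5, 7, 8]
  N3 x:[31,58] y:[113/3,133/3] z:[67/2,85/2] -> hit [113/3,85/2], descend [1, 10]
    N1 x:[31,39] y:[116/3,128/3] z:[67/2,75/2] -> miss, prune
    N10 x:[48,58] y:[113/3,133/3] z:[40,85/2] -> miss, prune
  N5 x:[33,45] y:[39,134/3] z:[24,36] -> miss, prune
  N7 x:[34,66] y:[91/3,110/3] z:[27,37] -> hit [34,110/3], descend [2, 6]
    N2 x:[41,66] y:[91/3,97/3] z:[27,65/2] -> miss, prune
    N6 x:[34,41] y:[31,110/3] z:[34,37] -> hit [34,110/3] leaf, test {P9@t=104/3, P12(miss)}
  N8 x:[35,60] y:[31,107/3] z:[73/2,89/2] -> miss, prune

9 AABB tests over nodes [0, 3, 1, 10, 5, 7, 2, 6, 8]; 1 leaf entered; closest P9.

== RESULT ==
[0, 3, 1, 10, 5, 7, 2, 6, 8]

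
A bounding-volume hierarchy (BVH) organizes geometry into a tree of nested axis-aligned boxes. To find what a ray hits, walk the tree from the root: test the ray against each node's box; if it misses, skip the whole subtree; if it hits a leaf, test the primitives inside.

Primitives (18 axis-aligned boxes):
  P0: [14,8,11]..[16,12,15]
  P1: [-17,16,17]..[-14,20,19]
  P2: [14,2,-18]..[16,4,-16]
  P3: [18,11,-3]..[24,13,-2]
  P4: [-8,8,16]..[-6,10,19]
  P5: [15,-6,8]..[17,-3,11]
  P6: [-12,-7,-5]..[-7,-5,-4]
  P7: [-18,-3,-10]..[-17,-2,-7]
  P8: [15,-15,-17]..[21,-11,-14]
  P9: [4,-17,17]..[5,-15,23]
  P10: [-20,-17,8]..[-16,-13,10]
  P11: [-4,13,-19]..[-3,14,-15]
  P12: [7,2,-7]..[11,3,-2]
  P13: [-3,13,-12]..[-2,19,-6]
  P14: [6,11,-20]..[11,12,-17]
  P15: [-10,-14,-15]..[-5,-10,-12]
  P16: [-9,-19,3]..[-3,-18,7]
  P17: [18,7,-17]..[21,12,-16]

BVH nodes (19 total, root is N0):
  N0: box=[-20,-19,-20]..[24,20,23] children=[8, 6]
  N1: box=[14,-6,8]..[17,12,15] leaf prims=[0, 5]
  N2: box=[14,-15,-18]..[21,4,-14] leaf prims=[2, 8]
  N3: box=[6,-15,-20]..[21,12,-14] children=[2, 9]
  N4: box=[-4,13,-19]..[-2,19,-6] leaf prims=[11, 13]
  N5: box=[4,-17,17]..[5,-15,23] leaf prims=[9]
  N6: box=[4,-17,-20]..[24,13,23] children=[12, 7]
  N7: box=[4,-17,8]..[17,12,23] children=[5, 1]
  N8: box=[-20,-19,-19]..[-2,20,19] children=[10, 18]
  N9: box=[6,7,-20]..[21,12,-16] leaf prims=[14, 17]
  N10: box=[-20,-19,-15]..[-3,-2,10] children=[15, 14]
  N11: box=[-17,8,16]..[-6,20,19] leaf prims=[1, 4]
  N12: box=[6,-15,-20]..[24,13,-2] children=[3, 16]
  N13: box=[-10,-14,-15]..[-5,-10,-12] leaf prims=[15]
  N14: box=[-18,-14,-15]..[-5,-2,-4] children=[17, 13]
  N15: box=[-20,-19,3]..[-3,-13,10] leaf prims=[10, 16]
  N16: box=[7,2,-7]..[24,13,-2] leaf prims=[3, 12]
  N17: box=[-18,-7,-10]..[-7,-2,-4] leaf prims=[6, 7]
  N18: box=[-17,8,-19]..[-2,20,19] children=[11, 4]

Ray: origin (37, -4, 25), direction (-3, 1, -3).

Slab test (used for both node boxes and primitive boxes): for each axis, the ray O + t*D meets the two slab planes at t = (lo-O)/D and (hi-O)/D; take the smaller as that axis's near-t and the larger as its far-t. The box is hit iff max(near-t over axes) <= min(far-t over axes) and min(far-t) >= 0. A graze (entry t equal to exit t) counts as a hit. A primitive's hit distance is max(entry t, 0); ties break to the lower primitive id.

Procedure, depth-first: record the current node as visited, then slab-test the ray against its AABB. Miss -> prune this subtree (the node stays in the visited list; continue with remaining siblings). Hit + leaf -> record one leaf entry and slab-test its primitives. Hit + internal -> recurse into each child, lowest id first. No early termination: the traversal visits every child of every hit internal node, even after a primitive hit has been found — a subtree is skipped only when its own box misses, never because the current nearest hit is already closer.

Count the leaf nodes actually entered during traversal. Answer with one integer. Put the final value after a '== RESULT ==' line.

Trace the traversal:
N0 x:[13/3,19] y:[-15,24] z:[2/3,15] -> hit [13/3,15], descend [6, 8]
  N6 x:[13/3,11] y:[-13,17] z:[2/3,15] -> hit [13/3,11], descend [7, 12]
    N7 x:[20/3,11] y:[-13,16] z:[2/3,17/3] -> miss, prune
    N12 x:[13/3,31/3] y:[-11,17] z:[9,15] -> hit [9,31/3], descend [3, 16]
      N3 x:[16/3,31/3] y:[-11,16] z:[13,15] -> miss, prune
      N16 x:[13/3,10] y:[6,17] z:[9,32/3] -> hit [9,10] leaf, test {P3(miss), P12(miss)}
  N8 x:[13,19] y:[-15,24] z:[2,44/3] -> hit [13,44/3], descend [10, 18]
    N10 x:[40/3,19] y:[-15,2] z:[5,40/3] -> miss, prune
    N18 x:[13,18] y:[12,24] z:[2,44/3] -> hit [13,44/3], descend [4, 11]
      N4 x:[13,41/3] y:[17,23] z:[31/3,44/3] -> miss, prune
      N11 x:[43/3,18] y:[12,24] z:[2,3] -> miss, prune

11 AABB tests over nodes [0, 6, 7, 12, 3, 16, 8, 10, 18, 4, 11]; 1 leaf entered; closest miss.

== RESULT ==
1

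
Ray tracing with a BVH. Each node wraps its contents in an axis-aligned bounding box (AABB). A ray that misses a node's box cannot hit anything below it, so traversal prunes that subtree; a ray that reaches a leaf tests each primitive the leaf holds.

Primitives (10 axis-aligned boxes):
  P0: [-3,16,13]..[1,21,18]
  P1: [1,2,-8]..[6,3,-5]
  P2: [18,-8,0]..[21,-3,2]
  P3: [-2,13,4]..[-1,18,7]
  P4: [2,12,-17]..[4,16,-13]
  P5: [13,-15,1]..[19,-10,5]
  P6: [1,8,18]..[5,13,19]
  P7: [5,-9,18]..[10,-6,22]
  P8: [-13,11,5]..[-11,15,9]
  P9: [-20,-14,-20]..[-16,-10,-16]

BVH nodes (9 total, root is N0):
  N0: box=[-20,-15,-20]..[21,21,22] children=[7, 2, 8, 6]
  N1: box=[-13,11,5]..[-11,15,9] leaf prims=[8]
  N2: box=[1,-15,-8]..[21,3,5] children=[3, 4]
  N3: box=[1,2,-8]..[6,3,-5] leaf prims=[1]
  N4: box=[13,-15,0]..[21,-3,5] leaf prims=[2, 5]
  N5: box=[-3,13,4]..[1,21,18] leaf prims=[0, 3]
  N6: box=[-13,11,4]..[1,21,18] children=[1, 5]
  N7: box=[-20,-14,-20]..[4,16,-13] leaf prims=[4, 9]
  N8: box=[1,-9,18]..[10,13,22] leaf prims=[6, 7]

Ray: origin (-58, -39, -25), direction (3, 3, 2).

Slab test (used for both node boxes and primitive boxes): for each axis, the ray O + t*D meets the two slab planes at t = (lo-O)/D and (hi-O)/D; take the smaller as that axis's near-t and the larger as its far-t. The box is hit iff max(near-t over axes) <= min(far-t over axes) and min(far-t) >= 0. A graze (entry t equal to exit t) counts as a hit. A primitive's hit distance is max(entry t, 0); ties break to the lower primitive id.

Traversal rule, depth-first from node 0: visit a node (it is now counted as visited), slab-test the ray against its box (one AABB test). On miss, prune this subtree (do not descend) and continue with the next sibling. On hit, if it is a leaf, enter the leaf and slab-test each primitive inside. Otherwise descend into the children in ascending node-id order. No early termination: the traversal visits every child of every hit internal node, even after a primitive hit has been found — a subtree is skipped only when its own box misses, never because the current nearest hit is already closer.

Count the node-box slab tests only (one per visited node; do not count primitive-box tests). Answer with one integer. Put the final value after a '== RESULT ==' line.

Traverse from the root:
N0 x:[38/3,79/3] y:[8,20] z:[5/2,47/2] -> hit [38/3,20], descend [2, 6, 7, 8]
  N2 x:[59/3,79/3] y:[8,14] z:[17/2,15] -> miss, prune
  N6 x:[15,59/3] y:[50/3,20] z:[29/2,43/2] -> hit [50/3,59/3], descend [1, 5]
    N1 x:[15,47/3] y:[50/3,18] z:[15,17] -> miss, prune
    N5 x:[55/3,59/3] y:[52/3,20] z:[29/2,43/2] -> hit [55/3,59/3] leaf, test {P0@t=19, P3(miss)}
  N7 x:[38/3,62/3] y:[25/3,55/3] z:[5/2,6] -> miss, prune
  N8 x:[59/3,68/3] y:[10,52/3] z:[43/2,47/2] -> miss, prune

Summary -> nodes [0, 2, 6, 1, 5, 7, 8]; box-tests=7; leaf-entries=1; first=P0

== RESULT ==
7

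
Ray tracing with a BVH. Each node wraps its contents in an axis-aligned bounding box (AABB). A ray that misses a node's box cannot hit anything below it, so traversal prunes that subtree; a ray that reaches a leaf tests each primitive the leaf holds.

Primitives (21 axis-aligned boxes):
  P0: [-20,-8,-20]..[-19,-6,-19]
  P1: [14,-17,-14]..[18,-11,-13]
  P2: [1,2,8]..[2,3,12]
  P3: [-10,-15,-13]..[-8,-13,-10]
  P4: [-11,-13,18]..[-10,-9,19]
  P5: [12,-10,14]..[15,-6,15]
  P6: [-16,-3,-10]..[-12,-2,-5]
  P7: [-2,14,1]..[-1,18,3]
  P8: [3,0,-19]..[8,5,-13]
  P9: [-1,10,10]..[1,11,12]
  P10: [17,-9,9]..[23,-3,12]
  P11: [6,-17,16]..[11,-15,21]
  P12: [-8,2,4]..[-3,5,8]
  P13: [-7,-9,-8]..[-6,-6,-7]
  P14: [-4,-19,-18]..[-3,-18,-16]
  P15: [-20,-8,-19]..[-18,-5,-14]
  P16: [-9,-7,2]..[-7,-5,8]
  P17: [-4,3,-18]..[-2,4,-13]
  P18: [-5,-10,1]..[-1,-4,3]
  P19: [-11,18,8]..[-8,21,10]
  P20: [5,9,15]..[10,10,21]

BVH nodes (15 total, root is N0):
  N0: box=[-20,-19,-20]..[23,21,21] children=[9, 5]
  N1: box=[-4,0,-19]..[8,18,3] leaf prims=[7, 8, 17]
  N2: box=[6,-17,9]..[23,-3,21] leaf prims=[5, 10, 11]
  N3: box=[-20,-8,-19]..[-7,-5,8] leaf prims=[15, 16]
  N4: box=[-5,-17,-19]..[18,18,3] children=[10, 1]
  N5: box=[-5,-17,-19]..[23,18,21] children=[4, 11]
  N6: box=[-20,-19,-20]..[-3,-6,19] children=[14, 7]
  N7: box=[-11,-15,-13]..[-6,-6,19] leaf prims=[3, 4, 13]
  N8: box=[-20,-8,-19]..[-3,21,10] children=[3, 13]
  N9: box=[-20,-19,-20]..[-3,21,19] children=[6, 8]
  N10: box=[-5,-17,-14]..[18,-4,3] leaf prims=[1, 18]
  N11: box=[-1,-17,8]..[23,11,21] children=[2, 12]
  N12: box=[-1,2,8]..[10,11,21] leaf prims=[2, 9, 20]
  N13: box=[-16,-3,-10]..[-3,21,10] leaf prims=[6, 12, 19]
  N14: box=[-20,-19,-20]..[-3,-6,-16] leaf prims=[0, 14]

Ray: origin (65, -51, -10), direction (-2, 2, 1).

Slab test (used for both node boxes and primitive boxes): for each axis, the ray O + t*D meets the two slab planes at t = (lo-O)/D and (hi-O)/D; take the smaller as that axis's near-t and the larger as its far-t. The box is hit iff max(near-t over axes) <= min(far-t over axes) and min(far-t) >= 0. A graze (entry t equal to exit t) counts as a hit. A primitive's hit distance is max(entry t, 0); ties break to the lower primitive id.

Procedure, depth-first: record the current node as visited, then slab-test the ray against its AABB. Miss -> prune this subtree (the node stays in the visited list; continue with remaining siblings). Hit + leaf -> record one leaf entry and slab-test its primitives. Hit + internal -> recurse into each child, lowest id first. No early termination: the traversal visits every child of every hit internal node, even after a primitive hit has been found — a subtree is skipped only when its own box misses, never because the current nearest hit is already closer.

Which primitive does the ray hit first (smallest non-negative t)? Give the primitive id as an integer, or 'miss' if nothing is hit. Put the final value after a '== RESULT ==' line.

Traverse from the root:
N0 x:[21,85/2] y:[16,36] z:[-10,31] -> hit [21,31], descend [5, 9]
  N5 x:[21,35] y:[17,69/2] z:[-9,31] -> hit [21,31], descend [4, 11]
    N4 x:[47/2,35] y:[17,69/2] z:[-9,13] -> miss, prune
    N11 x:[21,33] y:[17,31] z:[18,31] -> hit [21,31], descend [2, 12]
      N2 x:[21,59/2] y:[17,24] z:[19,31] -> hit [21,24] leaf, test {P5(miss), P10@t=21, P11(miss)}
      N12 x:[55/2,33] y:[53/2,31] z:[18,31] -> hit [55/2,31] leaf, test {P2(miss), P9(miss), P20@t=30}
  N9 x:[34,85/2] y:[16,36] z:[-10,29] -> miss, prune

Summary -> nodes [0, 5, 4, 11, 2, 12, 9]; box-tests=7; leaf-entries=2; first=P10

== RESULT ==
10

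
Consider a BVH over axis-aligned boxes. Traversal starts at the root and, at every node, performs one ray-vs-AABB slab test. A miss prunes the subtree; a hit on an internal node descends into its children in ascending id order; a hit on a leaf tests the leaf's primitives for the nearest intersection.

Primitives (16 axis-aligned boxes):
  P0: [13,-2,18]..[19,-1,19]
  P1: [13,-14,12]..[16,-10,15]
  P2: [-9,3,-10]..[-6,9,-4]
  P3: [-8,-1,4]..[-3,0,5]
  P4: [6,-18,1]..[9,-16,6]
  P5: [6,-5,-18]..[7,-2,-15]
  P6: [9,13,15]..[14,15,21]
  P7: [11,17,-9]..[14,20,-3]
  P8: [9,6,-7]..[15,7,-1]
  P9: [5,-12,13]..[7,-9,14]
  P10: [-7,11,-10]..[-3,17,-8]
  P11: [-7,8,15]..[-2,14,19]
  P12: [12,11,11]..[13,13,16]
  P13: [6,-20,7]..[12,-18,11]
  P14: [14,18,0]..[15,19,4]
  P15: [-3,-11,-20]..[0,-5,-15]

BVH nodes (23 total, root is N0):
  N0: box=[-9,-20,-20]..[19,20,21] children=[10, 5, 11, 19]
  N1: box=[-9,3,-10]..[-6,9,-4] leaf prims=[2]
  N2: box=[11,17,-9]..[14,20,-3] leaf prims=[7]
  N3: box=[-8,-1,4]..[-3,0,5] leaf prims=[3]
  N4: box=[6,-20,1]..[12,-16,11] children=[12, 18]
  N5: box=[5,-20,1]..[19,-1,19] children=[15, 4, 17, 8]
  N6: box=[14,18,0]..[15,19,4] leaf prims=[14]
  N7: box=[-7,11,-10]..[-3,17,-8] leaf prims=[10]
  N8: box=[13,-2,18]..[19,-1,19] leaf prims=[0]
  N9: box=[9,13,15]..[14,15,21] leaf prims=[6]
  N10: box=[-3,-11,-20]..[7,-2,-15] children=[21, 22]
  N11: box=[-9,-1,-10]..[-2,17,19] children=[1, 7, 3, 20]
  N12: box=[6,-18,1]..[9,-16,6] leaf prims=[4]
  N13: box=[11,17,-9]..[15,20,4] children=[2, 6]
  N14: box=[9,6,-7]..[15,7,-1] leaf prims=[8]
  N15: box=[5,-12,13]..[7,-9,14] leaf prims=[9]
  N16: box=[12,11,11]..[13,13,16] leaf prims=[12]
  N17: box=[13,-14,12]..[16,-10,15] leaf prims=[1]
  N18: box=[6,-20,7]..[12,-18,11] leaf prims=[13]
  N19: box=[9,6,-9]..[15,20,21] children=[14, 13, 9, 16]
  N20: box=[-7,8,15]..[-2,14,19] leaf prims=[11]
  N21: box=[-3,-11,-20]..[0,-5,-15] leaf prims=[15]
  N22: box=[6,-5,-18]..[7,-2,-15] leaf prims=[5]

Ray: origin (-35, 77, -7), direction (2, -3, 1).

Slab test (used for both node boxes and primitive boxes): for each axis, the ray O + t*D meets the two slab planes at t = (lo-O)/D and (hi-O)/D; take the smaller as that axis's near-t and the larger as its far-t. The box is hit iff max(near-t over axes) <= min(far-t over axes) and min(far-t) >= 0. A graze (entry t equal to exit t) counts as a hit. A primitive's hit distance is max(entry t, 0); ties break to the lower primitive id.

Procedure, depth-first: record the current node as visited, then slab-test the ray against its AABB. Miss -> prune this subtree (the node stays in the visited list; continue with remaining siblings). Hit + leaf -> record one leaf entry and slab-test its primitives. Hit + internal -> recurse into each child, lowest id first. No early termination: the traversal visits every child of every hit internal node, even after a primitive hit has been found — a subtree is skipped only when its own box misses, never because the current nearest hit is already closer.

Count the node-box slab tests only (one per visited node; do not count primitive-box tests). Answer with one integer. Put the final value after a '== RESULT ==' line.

Trace the traversal:
N0 x:[13,27] y:[19,97/3] z:[-13,28] -> hit [19,27], descend [5, 10, 11, 19]
  N5 x:[20,27] y:[26,97/3] z:[8,26] -> hit [26,26], descend [4, 8, 15, 17]
    N4 x:[41/2,47/2] y:[31,97/3] z:[8,18] -> miss, prune
    N8 x:[24,27] y:[26,79/3] z:[25,26] -> hit [26,26] leaf, test {P0@t=26}
    N15 x:[20,21] y:[86/3,89/3] z:[20,21] -> miss, prune
    N17 x:[24,51/2] y:[29,91/3] z:[19,22] -> miss, prune
  N10 x:[16,21] y:[79/3,88/3] z:[-13,-8] -> miss, prune
  N11 x:[13,33/2] y:[20,26] z:[-3,26] -> miss, prune
  N19 x:[22,25] y:[19,71/3] z:[-2,28] -> hit [22,71/3], descend [9, 13, 14, 16]
    N9 x:[22,49/2] y:[62/3,64/3] z:[22,28] -> miss, prune
    N13 x:[23,25] y:[19,20] z:[-2,11] -> miss, prune
    N14 x:[22,25] y:[70/3,71/3] z:[0,6] -> miss, prune
    N16 x:[47/2,24] y:[64/3,22] z:[18,23] -> miss, prune

order=[0, 5, 4, 8, 15, 17, 10, 11, 19, 9, 13, 14, 16]  |boxes|=13  |leaves|=1  hit=P0

== RESULT ==
13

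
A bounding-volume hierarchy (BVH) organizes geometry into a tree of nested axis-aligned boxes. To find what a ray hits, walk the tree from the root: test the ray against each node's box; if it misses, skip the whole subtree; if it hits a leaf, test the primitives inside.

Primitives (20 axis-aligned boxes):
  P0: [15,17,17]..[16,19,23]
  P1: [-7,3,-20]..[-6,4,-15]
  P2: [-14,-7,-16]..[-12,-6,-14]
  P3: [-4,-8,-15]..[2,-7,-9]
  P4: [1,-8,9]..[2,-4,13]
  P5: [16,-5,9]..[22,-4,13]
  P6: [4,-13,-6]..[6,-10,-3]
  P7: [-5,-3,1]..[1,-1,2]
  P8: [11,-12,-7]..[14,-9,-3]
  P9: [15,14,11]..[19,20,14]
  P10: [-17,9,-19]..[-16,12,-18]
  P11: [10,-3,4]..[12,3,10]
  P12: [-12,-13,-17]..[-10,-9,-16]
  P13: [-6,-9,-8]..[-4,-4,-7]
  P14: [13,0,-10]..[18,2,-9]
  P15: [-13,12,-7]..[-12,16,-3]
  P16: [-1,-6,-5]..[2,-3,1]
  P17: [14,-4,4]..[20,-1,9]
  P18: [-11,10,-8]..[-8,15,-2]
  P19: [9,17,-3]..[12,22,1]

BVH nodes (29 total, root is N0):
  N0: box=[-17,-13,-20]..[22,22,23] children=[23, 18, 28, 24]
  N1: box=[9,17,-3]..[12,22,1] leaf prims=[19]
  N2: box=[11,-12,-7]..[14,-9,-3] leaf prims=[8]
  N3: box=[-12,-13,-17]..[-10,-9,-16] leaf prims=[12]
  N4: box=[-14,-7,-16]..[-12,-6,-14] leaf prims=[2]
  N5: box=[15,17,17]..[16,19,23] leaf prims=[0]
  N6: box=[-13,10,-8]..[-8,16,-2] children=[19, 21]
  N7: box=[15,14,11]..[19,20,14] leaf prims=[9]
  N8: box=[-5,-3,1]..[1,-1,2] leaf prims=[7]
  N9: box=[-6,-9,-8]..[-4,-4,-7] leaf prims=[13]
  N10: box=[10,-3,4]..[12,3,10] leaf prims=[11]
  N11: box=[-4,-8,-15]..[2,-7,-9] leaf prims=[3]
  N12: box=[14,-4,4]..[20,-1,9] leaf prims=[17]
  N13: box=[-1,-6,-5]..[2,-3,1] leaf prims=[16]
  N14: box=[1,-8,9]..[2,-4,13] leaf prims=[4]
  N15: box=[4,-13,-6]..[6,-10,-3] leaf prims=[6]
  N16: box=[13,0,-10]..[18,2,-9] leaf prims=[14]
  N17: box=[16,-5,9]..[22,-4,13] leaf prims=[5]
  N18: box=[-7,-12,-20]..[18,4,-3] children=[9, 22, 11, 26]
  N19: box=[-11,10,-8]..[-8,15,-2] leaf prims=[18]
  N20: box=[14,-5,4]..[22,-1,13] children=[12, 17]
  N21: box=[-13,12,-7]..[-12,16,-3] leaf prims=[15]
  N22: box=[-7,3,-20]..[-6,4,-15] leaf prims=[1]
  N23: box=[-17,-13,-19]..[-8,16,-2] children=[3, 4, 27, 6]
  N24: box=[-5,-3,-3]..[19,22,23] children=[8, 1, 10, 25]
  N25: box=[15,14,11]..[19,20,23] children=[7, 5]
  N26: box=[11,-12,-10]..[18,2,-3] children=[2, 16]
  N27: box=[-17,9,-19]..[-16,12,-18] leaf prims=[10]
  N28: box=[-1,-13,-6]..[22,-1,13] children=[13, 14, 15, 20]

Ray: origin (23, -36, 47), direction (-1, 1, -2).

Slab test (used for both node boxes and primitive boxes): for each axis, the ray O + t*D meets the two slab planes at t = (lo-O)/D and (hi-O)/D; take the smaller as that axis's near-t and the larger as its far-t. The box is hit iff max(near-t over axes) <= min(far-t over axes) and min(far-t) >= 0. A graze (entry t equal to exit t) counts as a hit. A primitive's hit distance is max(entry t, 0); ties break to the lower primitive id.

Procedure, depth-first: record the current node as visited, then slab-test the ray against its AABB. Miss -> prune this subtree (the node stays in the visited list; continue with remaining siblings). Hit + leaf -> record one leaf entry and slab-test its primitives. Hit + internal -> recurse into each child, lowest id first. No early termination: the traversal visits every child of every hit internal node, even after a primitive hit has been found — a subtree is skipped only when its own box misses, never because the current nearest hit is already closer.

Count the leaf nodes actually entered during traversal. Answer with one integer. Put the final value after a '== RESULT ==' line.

Traverse from the root:
N0 x:[1,40] y:[23,58] z:[12,67/2] -> hit [23,67/2], descend [18, 23, 24, 28]
  N18 x:[5,30] y:[24,40] z:[25,67/2] -> hit [25,30], descend [9, 11, 22, 26]
    N9 x:[27,29] y:[27,32] z:[27,55/2] -> hit [27,55/2] leaf, test {P13@t=27}
    N11 x:[21,27] y:[28,29] z:[28,31] -> miss, prune
    N22 x:[29,30] y:[39,40] z:[31,67/2] -> miss, prune
    N26 x:[5,12] y:[24,38] z:[25,57/2] -> miss, prune
  N23 x:[31,40] y:[23,52] z:[49/2,33] -> hit [31,33], descend [3, 4, 6, 27]
    N3 x:[33,35] y:[23,27] z:[63/2,32] -> miss, prune
    N4 x:[35,37] y:[29,30] z:[61/2,63/2] -> miss, prune
    N6 x:[31,36] y:[46,52] z:[49/2,55/2] -> miss, prune
    N27 x:[39,40] y:[45,48] z:[65/2,33] -> miss, prune
  N24 x:[4,28] y:[33,58] z:[12,25] -> miss, prune
  N28 x:[1,24] y:[23,35] z:[17,53/2] -> hit [23,24], descend [13, 14, 15, 20]
    N13 x:[21,24] y:[30,33] z:[23,26] -> miss, prune
    N14 x:[21,22] y:[28,32] z:[17,19] -> miss, prune
    N15 x:[17,19] y:[23,26] z:[25,53/2] -> miss, prune
    N20 x:[1,9] y:[31,35] z:[17,43/2] -> miss, prune

Visited [0, 18, 9, 11, 22, 26, 23, 3, 4, 6, 27, 24, 28, 13, 14, 15, 20]. Tests: 17 box, 1 leaf. Nearest: P13.

== RESULT ==
1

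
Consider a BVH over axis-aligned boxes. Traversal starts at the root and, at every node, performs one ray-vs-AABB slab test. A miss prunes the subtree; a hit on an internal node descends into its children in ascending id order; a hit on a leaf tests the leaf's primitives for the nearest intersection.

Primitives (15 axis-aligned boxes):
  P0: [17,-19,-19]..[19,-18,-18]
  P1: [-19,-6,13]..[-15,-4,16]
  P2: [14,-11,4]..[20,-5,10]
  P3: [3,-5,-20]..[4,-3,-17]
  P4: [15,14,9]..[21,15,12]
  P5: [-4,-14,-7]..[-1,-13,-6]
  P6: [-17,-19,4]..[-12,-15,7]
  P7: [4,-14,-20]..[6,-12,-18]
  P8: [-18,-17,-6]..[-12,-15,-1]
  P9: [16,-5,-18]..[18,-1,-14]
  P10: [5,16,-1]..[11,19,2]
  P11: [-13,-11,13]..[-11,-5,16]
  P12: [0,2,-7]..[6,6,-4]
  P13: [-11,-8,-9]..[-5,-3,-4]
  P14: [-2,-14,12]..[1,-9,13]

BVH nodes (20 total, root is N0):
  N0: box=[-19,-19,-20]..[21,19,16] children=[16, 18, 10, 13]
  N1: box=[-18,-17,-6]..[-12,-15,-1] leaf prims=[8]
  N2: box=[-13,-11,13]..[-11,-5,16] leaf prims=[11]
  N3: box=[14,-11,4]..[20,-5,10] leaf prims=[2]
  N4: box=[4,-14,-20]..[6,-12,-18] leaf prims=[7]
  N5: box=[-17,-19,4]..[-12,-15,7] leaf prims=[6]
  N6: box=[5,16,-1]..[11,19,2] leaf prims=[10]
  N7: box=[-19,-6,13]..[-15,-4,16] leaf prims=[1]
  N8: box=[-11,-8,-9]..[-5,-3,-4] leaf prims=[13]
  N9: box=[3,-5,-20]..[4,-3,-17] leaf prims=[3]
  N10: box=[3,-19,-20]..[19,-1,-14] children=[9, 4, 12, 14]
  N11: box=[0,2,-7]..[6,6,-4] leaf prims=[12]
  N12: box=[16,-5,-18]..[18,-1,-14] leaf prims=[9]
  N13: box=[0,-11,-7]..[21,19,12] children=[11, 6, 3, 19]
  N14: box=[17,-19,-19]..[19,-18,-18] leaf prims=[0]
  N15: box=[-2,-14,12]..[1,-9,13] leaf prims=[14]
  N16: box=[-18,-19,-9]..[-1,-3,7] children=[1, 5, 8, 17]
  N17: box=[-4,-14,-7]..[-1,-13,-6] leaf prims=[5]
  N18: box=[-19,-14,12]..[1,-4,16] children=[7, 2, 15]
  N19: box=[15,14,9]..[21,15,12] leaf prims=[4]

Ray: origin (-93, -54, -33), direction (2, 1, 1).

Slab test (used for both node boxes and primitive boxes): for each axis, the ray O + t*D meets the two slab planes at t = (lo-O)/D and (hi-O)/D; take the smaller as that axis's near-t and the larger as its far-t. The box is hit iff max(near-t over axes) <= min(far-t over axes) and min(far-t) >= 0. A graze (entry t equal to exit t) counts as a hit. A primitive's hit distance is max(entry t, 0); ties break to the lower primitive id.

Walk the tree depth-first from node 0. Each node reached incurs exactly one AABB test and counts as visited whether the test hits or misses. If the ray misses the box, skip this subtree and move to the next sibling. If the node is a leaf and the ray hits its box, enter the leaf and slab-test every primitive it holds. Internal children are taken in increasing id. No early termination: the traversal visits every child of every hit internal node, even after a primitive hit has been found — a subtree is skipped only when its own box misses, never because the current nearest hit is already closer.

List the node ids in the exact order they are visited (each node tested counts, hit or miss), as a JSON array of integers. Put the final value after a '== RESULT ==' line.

Traverse from the root:
N0 x:[37,57] y:[35,73] z:[13,49] -> hit [37,49], descend [10, 13, 16, 18]
  N10 x:[48,56] y:[35,53] z:[13,19] -> miss, prune
  N13 x:[93/2,57] y:[43,73] z:[26,45] -> miss, prune
  N16 x:[75/2,46] y:[35,51] z:[24,40] -> hit [75/2,40], descend [1, 5, 8, 17]
    N1 x:[75/2,81/2] y:[37,39] z:[27,32] -> miss, prune
    N5 x:[38,81/2] y:[35,39] z:[37,40] -> hit [38,39] leaf, test {P6@t=38}
    N8 x:[41,44] y:[46,51] z:[24,29] -> miss, prune
    N17 x:[89/2,46] y:[40,41] z:[26,27] -> miss, prune
  N18 x:[37,47] y:[40,50] z:[45,49] -> hit [45,47], descend [2, 7, 15]
    N2 x:[40,41] y:[43,49] z:[46,49] -> miss, prune
    N7 x:[37,39] y:[48,50] z:[46,49] -> miss, prune
    N15 x:[91/2,47] y:[40,45] z:[45,46] -> miss, prune

order=[0, 10, 13, 16, 1, 5, 8, 17, 18, 2, 7, 15]  |boxes|=12  |leaves|=1  hit=P6

== RESULT ==
[0, 10, 13, 16, 1, 5, 8, 17, 18, 2, 7, 15]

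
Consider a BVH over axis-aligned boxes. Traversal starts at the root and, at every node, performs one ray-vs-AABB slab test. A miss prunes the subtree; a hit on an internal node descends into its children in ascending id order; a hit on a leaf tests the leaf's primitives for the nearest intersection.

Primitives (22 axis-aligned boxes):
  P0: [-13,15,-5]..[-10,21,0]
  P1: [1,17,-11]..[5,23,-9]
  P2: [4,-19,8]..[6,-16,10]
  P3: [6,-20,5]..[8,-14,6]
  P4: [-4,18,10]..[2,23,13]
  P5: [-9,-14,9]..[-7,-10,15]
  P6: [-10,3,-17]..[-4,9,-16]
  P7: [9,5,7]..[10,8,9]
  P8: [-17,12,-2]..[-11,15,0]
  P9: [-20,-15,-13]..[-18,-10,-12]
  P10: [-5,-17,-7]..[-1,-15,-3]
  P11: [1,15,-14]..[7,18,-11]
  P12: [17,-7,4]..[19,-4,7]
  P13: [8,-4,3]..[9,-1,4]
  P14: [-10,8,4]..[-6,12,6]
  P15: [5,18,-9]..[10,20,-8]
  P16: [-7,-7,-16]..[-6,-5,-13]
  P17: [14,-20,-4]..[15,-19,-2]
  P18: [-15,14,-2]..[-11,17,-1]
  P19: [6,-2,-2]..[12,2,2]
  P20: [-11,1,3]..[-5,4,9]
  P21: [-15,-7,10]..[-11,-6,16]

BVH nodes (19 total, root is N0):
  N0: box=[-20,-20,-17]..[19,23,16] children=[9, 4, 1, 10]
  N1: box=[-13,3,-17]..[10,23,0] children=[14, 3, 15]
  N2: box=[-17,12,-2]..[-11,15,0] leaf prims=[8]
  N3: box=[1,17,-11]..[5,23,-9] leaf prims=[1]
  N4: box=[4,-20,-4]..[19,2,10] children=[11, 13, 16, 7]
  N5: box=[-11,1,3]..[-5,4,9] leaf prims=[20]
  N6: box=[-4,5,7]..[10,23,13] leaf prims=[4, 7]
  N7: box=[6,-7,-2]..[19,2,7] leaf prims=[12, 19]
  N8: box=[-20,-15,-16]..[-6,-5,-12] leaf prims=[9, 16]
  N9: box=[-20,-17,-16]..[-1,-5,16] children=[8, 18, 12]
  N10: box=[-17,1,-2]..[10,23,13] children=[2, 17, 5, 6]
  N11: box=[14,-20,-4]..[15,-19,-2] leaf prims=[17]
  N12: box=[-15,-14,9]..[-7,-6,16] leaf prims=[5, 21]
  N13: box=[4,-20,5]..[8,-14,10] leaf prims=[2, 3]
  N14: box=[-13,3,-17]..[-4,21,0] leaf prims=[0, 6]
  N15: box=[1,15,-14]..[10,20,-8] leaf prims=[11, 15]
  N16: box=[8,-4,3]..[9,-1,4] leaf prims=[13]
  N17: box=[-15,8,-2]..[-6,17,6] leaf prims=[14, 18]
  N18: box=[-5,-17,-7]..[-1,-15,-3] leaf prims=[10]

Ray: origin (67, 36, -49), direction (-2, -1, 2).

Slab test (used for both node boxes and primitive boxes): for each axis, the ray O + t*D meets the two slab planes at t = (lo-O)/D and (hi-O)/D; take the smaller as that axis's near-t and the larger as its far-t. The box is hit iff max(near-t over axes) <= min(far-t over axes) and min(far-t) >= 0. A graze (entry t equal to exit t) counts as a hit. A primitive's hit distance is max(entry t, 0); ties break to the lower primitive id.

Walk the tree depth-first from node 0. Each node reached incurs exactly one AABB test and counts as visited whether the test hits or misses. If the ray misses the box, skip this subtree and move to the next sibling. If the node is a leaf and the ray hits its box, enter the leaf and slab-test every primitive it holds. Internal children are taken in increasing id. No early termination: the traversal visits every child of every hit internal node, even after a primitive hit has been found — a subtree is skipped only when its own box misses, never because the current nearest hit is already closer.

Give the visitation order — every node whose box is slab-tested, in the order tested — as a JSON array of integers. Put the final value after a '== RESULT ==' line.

Trace the traversal:
N0 x:[24,87/2] y:[13,56] z:[16,65/2] -> hit [24,65/2], descend [1, 4, 9, 10]
  N1 x:[57/2,40] y:[13,33] z:[16,49/2] -> miss, prune
  N4 x:[24,63/2] y:[34,56] z:[45/2,59/2] -> miss, prune
  N9 x:[34,87/2] y:[41,53] z:[33/2,65/2] -> miss, prune
  N10 x:[57/2,42] y:[13,35] z:[47/2,31] -> hit [57/2,31], descend [2, 5, 6, 17]
    N2 x:[39,42] y:[21,24] z:[47/2,49/2] -> miss, prune
    N5 x:[36,39] y:[32,35] z:[26,29] -> miss, prune
    N6 x:[57/2,71/2] y:[13,31] z:[28,31] -> hit [57/2,31] leaf, test {P4(miss), P7@t=57/2}
    N17 x:[73/2,41] y:[19,28] z:[47/2,55/2] -> miss, prune

Summary -> nodes [0, 1, 4, 9, 10, 2, 5, 6, 17]; box-tests=9; leaf-entries=1; first=P7

== RESULT ==
[0, 1, 4, 9, 10, 2, 5, 6, 17]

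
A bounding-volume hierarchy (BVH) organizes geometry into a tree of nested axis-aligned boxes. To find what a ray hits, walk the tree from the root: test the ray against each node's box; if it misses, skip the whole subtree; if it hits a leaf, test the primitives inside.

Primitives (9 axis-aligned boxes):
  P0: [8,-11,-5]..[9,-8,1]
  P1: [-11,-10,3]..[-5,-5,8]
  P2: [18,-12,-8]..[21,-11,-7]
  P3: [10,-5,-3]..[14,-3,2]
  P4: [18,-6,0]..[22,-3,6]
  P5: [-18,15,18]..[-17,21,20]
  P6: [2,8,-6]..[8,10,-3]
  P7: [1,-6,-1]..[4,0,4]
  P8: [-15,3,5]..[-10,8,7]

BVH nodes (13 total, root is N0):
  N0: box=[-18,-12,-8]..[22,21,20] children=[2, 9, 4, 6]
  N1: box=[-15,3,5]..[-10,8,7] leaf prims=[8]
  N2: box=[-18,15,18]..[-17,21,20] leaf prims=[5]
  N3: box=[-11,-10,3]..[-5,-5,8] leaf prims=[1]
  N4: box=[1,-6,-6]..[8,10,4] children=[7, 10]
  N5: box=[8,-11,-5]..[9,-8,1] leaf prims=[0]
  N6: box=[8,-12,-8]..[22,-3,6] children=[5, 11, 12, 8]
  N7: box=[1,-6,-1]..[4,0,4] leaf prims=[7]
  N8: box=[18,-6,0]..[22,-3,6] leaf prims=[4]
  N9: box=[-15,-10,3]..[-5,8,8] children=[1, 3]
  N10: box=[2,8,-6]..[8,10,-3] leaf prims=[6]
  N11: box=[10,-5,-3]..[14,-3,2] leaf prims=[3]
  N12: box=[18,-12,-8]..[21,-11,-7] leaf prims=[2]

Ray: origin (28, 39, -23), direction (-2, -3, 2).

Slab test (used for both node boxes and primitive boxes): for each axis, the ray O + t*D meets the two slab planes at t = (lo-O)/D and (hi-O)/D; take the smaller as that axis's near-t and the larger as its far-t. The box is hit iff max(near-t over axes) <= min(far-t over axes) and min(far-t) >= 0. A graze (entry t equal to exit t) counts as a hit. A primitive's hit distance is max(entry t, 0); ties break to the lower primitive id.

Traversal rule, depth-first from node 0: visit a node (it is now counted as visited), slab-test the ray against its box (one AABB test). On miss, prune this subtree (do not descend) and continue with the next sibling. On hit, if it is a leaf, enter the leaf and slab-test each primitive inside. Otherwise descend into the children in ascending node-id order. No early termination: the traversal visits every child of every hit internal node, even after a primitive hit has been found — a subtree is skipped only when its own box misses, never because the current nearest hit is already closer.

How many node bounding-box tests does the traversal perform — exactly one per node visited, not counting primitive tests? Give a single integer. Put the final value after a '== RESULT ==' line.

Trace the traversal:
N0 x:[3,23] y:[6,17] z:[15/2,43/2] -> hit [15/2,17], descend [2, 4, 6, 9]
  N2 x:[45/2,23] y:[6,8] z:[41/2,43/2] -> miss, prune
  N4 x:[10,27/2] y:[29/3,15] z:[17/2,27/2] -> hit [10,27/2], descend [7, 10]
    N7 x:[12,27/2] y:[13,15] z:[11,27/2] -> hit [13,27/2] leaf, test {P7@t=13}
    N10 x:[10,13] y:[29/3,31/3] z:[17/2,10] -> hit [10,10] leaf, test {P6@t=10}
  N6 x:[3,10] y:[14,17] z:[15/2,29/2] -> miss, prune
  N9 x:[33/2,43/2] y:[31/3,49/3] z:[13,31/2] -> miss, prune

Visited [0, 2, 4, 7, 10, 6, 9]. Tests: 7 box, 2 leaf. Nearest: P6.

== RESULT ==
7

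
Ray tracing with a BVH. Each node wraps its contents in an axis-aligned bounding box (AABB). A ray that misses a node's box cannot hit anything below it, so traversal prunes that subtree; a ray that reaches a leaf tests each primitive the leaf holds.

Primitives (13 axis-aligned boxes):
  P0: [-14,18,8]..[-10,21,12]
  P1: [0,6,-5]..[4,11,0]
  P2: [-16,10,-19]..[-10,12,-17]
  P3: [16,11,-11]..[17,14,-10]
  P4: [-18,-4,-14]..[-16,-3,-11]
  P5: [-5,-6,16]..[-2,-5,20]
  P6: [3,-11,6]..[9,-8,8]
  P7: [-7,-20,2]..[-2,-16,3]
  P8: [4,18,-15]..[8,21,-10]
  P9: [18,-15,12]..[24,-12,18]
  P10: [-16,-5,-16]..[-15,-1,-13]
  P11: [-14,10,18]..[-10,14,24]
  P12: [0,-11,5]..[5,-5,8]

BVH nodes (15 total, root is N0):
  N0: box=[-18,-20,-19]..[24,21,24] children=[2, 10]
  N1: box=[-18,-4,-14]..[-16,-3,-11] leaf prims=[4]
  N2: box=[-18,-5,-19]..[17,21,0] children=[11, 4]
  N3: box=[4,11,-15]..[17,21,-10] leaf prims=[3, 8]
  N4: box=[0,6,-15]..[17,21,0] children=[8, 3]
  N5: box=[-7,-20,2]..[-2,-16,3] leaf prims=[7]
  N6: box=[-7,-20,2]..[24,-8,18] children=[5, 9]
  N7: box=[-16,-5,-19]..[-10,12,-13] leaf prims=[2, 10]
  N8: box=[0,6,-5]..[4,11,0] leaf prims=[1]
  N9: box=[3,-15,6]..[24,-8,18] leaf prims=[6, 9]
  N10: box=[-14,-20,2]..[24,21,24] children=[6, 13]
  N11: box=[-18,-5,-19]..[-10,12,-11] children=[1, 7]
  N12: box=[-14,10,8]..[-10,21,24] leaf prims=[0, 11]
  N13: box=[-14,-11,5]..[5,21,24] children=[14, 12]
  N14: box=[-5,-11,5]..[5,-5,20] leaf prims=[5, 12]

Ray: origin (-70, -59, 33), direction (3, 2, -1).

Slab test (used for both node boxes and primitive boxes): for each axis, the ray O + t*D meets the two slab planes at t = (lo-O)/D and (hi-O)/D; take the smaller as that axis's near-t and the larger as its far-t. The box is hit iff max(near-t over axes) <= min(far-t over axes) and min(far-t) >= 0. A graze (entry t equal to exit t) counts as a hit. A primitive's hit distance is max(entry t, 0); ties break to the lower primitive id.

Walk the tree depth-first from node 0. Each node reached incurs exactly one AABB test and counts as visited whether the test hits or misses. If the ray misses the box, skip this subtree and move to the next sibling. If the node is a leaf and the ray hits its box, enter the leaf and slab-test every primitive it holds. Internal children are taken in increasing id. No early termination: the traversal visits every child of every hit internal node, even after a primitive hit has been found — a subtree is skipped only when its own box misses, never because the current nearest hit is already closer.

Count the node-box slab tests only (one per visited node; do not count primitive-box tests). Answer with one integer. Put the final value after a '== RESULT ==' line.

Trace the traversal:
N0 x:[52/3,94/3] y:[39/2,40] z:[9,52] -> hit [39/2,94/3], descend [2, 10]
  N2 x:[52/3,29] y:[27,40] z:[33,52] -> miss, prune
  N10 x:[56/3,94/3] y:[39/2,40] z:[9,31] -> hit [39/2,31], descend [6, 13]
    N6 x:[21,94/3] y:[39/2,51/2] z:[15,31] -> hit [21,51/2], descend [5, 9]
      N5 x:[21,68/3] y:[39/2,43/2] z:[30,31] -> miss, prune
      N9 x:[73/3,94/3] y:[22,51/2] z:[15,27] -> hit [73/3,51/2] leaf, test {P6@t=25, P9(miss)}
    N13 x:[56/3,25] y:[24,40] z:[9,28] -> hit [24,25], descend [12, 14]
      N12 x:[56/3,20] y:[69/2,40] z:[9,25] -> miss, prune
      N14 x:[65/3,25] y:[24,27] z:[13,28] -> hit [24,25] leaf, test {P5(miss), P12@t=25}

Summary -> nodes [0, 2, 10, 6, 5, 9, 13, 12, 14]; box-tests=9; leaf-entries=2; first=P6

== RESULT ==
9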